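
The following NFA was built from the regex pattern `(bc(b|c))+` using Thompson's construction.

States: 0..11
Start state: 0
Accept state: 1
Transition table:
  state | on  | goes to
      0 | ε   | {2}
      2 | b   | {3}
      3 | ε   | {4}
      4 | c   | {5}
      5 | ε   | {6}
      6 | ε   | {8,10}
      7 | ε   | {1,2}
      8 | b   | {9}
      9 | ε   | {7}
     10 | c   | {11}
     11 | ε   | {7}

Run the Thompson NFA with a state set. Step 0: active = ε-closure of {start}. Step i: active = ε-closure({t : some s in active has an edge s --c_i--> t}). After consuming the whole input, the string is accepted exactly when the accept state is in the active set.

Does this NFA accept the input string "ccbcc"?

initial (ε-close {0}): {0,2}
'c' @ 1: {}  — no active states
rest 'cbcc' ignored (set empty)
end set {} — state 1 not in

Answer: REJECT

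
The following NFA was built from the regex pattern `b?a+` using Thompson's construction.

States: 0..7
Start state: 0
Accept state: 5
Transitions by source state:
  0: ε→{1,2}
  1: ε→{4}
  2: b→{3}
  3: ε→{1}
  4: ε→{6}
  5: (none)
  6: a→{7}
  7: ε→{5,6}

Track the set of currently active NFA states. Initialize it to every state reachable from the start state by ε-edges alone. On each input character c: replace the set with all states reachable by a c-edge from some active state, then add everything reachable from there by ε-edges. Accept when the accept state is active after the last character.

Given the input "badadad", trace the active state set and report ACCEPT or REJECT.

Answer: REJECT

Derivation:
initial (ε-close {0}): {0,1,2,4,6}
'b' @ 1: {1,3,4,6}
'a' @ 2: {5,6,7}  ✓accept
'd' @ 3: {}  — dead — no transitions
rest 'adad' ignored (set empty)
final: {}; accept 5 not in set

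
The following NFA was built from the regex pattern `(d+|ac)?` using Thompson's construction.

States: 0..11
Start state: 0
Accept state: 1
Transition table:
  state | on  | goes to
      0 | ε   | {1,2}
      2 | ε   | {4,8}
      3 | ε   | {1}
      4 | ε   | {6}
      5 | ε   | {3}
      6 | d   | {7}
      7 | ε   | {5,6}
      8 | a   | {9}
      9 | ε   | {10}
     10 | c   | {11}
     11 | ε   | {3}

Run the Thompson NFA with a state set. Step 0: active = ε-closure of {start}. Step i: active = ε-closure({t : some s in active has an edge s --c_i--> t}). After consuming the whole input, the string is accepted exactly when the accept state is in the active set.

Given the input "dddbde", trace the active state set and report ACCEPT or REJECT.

initial (ε-close {0}): {0,1,2,4,6,8}
'd' @ 1: {1,3,5,6,7}  ✓accept
'd' @ 2: {1,3,5,6,7}  ✓accept
'd' @ 3: {1,3,5,6,7}  ✓accept
'b' @ 4: {}  — no active states
rest 'de' ignored (set empty)
end set {} — state 1 not in

Answer: REJECT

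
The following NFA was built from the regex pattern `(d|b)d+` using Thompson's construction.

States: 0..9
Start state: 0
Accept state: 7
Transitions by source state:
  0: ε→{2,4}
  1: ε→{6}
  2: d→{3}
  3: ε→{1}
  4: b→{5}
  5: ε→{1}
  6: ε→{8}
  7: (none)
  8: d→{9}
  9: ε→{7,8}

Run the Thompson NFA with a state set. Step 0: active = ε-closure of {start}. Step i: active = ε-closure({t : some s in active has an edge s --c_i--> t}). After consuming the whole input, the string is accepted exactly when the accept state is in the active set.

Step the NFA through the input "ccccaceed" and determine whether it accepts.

start: ε-closure({0}) = {0,2,4}
'c' @ 1: {}  — dead — no transitions
rest 'cccaceed' ignored (set empty)
end set {} — state 7 not in

Answer: REJECT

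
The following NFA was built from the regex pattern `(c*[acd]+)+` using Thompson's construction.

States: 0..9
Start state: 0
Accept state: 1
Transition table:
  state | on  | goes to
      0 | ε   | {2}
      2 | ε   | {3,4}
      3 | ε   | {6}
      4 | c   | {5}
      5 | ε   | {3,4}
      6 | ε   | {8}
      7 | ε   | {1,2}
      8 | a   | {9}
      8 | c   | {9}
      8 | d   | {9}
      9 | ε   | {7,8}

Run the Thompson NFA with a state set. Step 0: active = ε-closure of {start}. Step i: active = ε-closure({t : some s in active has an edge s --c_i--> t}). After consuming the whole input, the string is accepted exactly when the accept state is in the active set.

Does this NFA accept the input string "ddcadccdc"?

Answer: ACCEPT

Derivation:
start: ε-closure({0}) = {0,2,3,4,6,8}
'd' @ 1: {1,2,3,4,6,7,8,9}  (accept∈set)
'd' @ 2: {1,2,3,4,6,7,8,9}  (accept∈set)
'c' @ 3: {1,2,3,4,5,6,7,8,9}  (accept∈set)
'a' @ 4: {1,2,3,4,6,7,8,9}  (accept∈set)
'd' @ 5: {1,2,3,4,6,7,8,9}  (accept∈set)
'c' @ 6: {1,2,3,4,5,6,7,8,9}  (accept∈set)
'c' @ 7: {1,2,3,4,5,6,7,8,9}  (accept∈set)
'd' @ 8: {1,2,3,4,6,7,8,9}  (accept∈set)
'c' @ 9: {1,2,3,4,5,6,7,8,9}  (accept∈set)
end set {1,2,3,4,5,6,7,8,9} — state 1 in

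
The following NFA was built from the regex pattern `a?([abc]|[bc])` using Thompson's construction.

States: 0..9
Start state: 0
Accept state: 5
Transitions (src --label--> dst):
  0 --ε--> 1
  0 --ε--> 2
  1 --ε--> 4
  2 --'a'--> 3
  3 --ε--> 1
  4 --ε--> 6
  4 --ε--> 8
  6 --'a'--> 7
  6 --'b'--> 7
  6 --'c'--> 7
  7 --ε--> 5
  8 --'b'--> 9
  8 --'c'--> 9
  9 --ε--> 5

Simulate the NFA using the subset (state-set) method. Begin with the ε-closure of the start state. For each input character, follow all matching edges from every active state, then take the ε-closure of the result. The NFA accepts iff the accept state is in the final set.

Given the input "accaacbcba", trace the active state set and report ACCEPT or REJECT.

Answer: REJECT

Derivation:
S₀ = ε-closure({0}) = {0,1,2,4,6,8}
'a' @ 1: {1,3,4,5,6,7,8}  (accept∈set)
'c' @ 2: {5,7,9}  (accept∈set)
'c' @ 3: {}  — dead — no transitions
rest 'aacbcba' ignored (set empty)
final: {}; accept 5 not in set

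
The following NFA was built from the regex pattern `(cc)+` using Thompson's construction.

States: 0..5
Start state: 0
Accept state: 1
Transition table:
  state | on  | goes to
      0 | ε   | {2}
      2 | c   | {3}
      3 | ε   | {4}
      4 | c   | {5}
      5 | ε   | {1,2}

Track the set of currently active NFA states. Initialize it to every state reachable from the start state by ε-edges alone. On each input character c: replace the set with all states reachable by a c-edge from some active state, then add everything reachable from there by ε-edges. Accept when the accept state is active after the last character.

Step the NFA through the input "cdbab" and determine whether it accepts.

Answer: REJECT

Steps:
initial (ε-close {0}): {0,2}
'c' @ 1: {3,4}
'd' @ 2: {}  — state set empty
rest 'bab' ignored (set empty)
end set {} — state 1 not in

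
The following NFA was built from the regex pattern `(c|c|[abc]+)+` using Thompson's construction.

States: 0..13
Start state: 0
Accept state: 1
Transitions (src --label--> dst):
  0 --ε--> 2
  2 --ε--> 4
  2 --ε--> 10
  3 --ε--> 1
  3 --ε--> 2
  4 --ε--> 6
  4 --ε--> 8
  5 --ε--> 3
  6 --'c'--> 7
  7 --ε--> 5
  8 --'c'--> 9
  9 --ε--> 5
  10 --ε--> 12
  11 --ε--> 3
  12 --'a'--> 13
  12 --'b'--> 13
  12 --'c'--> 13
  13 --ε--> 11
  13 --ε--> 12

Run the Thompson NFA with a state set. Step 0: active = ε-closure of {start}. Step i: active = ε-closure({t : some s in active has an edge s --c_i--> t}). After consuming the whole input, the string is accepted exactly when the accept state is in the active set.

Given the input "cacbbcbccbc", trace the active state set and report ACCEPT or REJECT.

start: ε-closure({0}) = {0,2,4,6,8,10,12}
'c' @ 1: {1,2,3,4,5,6,7,8,9,10,11,12,13}  [accepting]
'a' @ 2: {1,2,3,4,6,8,10,11,12,13}  [accepting]
'c' @ 3: {1,2,3,4,5,6,7,8,9,10,11,12,13}  [accepting]
'b' @ 4: {1,2,3,4,6,8,10,11,12,13}  [accepting]
'b' @ 5: {1,2,3,4,6,8,10,11,12,13}  [accepting]
'c' @ 6: {1,2,3,4,5,6,7,8,9,10,11,12,13}  [accepting]
'b' @ 7: {1,2,3,4,6,8,10,11,12,13}  [accepting]
'c' @ 8: {1,2,3,4,5,6,7,8,9,10,11,12,13}  [accepting]
'c' @ 9: {1,2,3,4,5,6,7,8,9,10,11,12,13}  [accepting]
'b' @ 10: {1,2,3,4,6,8,10,11,12,13}  [accepting]
'c' @ 11: {1,2,3,4,5,6,7,8,9,10,11,12,13}  [accepting]
end set {1,2,3,4,5,6,7,8,9,10,11,12,13} — state 1 in

Answer: ACCEPT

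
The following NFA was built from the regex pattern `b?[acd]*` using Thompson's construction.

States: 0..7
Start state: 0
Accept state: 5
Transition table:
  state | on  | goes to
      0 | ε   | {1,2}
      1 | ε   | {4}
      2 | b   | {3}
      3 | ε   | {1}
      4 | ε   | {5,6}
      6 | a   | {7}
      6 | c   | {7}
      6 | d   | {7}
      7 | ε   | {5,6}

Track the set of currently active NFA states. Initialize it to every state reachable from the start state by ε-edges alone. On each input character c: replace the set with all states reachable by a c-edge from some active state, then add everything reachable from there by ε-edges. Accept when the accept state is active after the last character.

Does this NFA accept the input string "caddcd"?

Answer: ACCEPT

Steps:
start: ε-closure({0}) = {0,1,2,4,5,6}
'c' @ 1: {5,6,7}  [accepting]
'a' @ 2: {5,6,7}  [accepting]
'd' @ 3: {5,6,7}  [accepting]
'd' @ 4: {5,6,7}  [accepting]
'c' @ 5: {5,6,7}  [accepting]
'd' @ 6: {5,6,7}  [accepting]
final: {5,6,7}; accept 5 in set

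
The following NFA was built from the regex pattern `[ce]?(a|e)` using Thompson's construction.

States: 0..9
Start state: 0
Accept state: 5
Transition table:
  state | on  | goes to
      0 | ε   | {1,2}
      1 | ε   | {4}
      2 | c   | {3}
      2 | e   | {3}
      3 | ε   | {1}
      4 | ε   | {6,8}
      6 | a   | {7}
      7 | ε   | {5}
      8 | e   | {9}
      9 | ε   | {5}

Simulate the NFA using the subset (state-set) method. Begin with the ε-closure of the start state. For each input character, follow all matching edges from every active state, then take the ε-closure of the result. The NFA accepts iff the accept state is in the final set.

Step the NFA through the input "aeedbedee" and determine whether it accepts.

S₀ = ε-closure({0}) = {0,1,2,4,6,8}
'a' @ 1: {5,7}  [accepting]
'e' @ 2: {}  — dead — no transitions
rest 'edbedee' ignored (set empty)
final: {}; accept 5 not in set

Answer: REJECT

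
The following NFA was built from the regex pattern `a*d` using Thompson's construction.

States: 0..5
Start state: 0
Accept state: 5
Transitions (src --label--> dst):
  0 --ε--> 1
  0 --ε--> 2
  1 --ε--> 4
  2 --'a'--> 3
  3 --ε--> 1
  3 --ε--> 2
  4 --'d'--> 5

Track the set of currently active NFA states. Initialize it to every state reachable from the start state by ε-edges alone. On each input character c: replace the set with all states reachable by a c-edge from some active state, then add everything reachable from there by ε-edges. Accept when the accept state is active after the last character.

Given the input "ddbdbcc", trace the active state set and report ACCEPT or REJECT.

Answer: REJECT

Steps:
start: ε-closure({0}) = {0,1,2,4}
'd' @ 1: {5}  (accept∈set)
'd' @ 2: {}  — state set empty
rest 'bdbcc' ignored (set empty)
final: {}; accept 5 not in set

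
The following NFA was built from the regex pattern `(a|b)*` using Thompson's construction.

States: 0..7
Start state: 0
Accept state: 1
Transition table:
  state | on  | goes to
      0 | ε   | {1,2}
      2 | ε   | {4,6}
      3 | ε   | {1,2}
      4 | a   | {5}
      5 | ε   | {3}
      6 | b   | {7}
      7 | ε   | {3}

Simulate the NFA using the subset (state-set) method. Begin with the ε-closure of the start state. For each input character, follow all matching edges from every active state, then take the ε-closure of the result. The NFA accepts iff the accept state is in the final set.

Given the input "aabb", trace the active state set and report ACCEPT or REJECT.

S₀ = ε-closure({0}) = {0,1,2,4,6}
'a' @ 1: {1,2,3,4,5,6}  [accepting]
'a' @ 2: {1,2,3,4,5,6}  [accepting]
'b' @ 3: {1,2,3,4,6,7}  [accepting]
'b' @ 4: {1,2,3,4,6,7}  [accepting]
end set {1,2,3,4,6,7} — state 1 in

Answer: ACCEPT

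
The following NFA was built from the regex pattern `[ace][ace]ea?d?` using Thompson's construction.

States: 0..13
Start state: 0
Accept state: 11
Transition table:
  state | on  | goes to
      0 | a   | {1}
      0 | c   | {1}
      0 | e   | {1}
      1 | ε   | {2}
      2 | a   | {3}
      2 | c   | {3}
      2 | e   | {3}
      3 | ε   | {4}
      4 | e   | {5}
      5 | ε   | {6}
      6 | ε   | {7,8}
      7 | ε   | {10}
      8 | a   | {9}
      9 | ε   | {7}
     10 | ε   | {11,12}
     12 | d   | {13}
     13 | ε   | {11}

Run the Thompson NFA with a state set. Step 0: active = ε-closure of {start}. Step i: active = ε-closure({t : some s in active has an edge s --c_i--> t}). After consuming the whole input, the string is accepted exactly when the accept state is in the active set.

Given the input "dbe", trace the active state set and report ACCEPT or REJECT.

Answer: REJECT

Steps:
start: ε-closure({0}) = {0}
'd' @ 1: {}  — no active states
rest 'be' ignored (set empty)
final: {}; accept 11 not in set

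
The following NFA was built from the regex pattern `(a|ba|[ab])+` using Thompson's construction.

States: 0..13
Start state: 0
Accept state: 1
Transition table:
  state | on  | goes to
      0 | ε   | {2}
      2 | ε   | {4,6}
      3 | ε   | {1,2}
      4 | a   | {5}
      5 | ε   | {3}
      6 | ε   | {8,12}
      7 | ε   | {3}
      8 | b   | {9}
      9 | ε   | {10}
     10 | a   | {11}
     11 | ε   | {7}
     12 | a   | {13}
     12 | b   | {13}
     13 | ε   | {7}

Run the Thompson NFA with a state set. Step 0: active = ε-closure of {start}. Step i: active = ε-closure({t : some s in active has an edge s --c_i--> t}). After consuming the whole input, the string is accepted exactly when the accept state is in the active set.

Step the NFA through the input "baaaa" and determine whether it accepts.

start: ε-closure({0}) = {0,2,4,6,8,12}
'b' @ 1: {1,2,3,4,6,7,8,9,10,12,13}  ✓accept
'a' @ 2: {1,2,3,4,5,6,7,8,11,12,13}  ✓accept
'a' @ 3: {1,2,3,4,5,6,7,8,12,13}  ✓accept
'a' @ 4: {1,2,3,4,5,6,7,8,12,13}  ✓accept
'a' @ 5: {1,2,3,4,5,6,7,8,12,13}  ✓accept
after full input: {1,2,3,4,5,6,7,8,12,13}  (accept=1 in)

Answer: ACCEPT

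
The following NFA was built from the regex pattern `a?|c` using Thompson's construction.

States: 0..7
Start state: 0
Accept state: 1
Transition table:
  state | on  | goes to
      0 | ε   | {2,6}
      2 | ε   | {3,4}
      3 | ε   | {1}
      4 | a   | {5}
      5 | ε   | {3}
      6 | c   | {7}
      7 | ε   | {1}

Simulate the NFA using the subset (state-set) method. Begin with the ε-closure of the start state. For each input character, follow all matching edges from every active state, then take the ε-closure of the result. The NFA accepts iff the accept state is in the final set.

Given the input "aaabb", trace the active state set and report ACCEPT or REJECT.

Answer: REJECT

Steps:
S₀ = ε-closure({0}) = {0,1,2,3,4,6}
'a' @ 1: {1,3,5}  ✓accept
'a' @ 2: {}  — dead — no transitions
rest 'abb' ignored (set empty)
after full input: {}  (accept=1 not in)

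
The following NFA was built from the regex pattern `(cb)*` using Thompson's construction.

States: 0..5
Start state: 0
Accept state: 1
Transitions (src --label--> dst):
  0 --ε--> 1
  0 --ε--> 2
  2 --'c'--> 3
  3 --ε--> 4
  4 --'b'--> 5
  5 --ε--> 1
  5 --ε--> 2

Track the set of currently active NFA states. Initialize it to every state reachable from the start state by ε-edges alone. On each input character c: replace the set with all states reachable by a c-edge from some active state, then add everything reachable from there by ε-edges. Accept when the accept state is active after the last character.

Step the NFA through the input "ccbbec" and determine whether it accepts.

Answer: REJECT

Trace:
initial (ε-close {0}): {0,1,2}
'c' @ 1: {3,4}
'c' @ 2: {}  — dead — no transitions
rest 'bbec' ignored (set empty)
after full input: {}  (accept=1 not in)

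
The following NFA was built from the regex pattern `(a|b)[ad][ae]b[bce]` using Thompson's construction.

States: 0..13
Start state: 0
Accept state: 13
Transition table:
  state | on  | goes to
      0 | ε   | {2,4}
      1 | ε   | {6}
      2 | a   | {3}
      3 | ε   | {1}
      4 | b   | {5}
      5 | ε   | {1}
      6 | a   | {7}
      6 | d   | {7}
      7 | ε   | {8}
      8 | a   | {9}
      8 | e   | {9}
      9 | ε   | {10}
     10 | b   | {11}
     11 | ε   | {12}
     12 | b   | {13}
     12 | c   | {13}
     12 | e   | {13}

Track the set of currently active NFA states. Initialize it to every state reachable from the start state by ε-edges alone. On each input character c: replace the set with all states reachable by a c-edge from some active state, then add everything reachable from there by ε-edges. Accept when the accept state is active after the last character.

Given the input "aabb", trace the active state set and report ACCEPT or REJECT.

Answer: REJECT

Steps:
start: ε-closure({0}) = {0,2,4}
'a' @ 1: {1,3,6}
'a' @ 2: {7,8}
'b' @ 3: {}  — state set empty
rest 'b' ignored (set empty)
end set {} — state 13 not in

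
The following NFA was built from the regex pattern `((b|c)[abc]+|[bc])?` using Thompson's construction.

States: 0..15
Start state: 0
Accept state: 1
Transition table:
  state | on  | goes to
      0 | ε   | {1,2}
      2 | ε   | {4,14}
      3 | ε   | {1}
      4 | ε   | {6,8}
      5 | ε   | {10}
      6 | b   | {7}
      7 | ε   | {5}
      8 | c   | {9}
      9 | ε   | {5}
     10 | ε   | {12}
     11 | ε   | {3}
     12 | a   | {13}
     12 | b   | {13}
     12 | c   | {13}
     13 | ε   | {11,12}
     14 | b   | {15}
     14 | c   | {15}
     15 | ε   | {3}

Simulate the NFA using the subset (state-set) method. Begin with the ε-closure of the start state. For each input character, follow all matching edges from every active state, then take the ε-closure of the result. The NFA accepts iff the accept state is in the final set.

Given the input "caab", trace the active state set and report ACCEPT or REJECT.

Answer: ACCEPT

Steps:
S₀ = ε-closure({0}) = {0,1,2,4,6,8,14}
'c' @ 1: {1,3,5,9,10,12,15}  [accepting]
'a' @ 2: {1,3,11,12,13}  [accepting]
'a' @ 3: {1,3,11,12,13}  [accepting]
'b' @ 4: {1,3,11,12,13}  [accepting]
after full input: {1,3,11,12,13}  (accept=1 in)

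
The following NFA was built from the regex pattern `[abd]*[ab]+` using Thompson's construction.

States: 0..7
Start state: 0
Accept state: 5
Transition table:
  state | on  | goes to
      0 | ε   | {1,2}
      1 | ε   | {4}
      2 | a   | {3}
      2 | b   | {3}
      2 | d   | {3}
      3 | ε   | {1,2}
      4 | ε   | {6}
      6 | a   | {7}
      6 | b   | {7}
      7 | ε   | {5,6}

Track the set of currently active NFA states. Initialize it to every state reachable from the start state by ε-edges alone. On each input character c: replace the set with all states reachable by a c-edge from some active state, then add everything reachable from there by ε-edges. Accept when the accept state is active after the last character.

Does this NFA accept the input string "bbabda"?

initial (ε-close {0}): {0,1,2,4,6}
'b' @ 1: {1,2,3,4,5,6,7}  (accept∈set)
'b' @ 2: {1,2,3,4,5,6,7}  (accept∈set)
'a' @ 3: {1,2,3,4,5,6,7}  (accept∈set)
'b' @ 4: {1,2,3,4,5,6,7}  (accept∈set)
'd' @ 5: {1,2,3,4,6}
'a' @ 6: {1,2,3,4,5,6,7}  (accept∈set)
final: {1,2,3,4,5,6,7}; accept 5 in set

Answer: ACCEPT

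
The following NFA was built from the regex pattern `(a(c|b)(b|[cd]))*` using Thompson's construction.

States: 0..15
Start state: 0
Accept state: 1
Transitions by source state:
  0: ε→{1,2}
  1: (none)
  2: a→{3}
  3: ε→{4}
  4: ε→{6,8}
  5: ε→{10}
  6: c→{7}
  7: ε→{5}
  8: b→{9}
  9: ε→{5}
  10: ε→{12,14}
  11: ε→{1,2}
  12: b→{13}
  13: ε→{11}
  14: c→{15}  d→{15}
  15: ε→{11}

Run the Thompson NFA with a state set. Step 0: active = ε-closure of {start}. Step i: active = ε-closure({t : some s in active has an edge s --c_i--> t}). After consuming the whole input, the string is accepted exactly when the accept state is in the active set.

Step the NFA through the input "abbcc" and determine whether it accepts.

Answer: REJECT

Steps:
S₀ = ε-closure({0}) = {0,1,2}
'a' @ 1: {3,4,6,8}
'b' @ 2: {5,9,10,12,14}
'b' @ 3: {1,2,11,13}  ✓accept
'c' @ 4: {}  — no active states
rest 'c' ignored (set empty)
final: {}; accept 1 not in set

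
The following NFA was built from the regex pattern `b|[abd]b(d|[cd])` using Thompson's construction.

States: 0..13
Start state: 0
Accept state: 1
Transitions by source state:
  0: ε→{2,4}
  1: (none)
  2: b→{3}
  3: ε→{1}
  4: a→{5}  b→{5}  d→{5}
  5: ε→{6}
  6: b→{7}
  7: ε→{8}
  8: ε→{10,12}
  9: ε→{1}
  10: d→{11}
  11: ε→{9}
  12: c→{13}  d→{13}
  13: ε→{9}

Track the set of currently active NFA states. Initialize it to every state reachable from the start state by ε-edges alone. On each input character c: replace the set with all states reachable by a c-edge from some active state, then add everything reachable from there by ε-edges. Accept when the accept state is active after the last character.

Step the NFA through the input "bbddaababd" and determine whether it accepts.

Answer: REJECT

Derivation:
start: ε-closure({0}) = {0,2,4}
'b' @ 1: {1,3,5,6}  ✓accept
'b' @ 2: {7,8,10,12}
'd' @ 3: {1,9,11,13}  ✓accept
'd' @ 4: {}  — no active states
rest 'aababd' ignored (set empty)
final: {}; accept 1 not in set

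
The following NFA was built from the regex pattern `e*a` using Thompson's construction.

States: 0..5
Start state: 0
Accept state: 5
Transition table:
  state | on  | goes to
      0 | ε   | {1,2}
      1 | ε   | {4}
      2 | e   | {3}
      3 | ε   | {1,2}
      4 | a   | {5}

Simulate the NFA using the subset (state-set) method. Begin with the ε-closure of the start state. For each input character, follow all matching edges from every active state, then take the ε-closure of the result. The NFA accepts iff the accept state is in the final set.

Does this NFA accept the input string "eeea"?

Answer: ACCEPT

Trace:
initial (ε-close {0}): {0,1,2,4}
'e' @ 1: {1,2,3,4}
'e' @ 2: {1,2,3,4}
'e' @ 3: {1,2,3,4}
'a' @ 4: {5}  (accept∈set)
after full input: {5}  (accept=5 in)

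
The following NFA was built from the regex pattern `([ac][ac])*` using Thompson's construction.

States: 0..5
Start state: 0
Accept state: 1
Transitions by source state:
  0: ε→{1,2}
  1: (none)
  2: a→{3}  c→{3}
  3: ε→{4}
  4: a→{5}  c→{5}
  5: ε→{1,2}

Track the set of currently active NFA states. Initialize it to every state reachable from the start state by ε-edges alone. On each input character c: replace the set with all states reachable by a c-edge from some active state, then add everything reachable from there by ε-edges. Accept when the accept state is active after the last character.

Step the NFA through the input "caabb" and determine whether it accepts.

Answer: REJECT

Trace:
S₀ = ε-closure({0}) = {0,1,2}
'c' @ 1: {3,4}
'a' @ 2: {1,2,5}  [accepting]
'a' @ 3: {3,4}
'b' @ 4: {}  — dead — no transitions
rest 'b' ignored (set empty)
final: {}; accept 1 not in set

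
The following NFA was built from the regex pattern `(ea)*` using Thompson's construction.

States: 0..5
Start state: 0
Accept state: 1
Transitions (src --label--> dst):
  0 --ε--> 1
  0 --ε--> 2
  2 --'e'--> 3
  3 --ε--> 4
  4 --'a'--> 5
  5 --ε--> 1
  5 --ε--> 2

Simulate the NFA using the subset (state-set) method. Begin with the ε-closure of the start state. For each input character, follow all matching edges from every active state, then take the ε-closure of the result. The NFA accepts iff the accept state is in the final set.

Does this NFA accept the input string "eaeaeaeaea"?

start: ε-closure({0}) = {0,1,2}
'e' @ 1: {3,4}
'a' @ 2: {1,2,5}  [accepting]
'e' @ 3: {3,4}
'a' @ 4: {1,2,5}  [accepting]
'e' @ 5: {3,4}
'a' @ 6: {1,2,5}  [accepting]
'e' @ 7: {3,4}
'a' @ 8: {1,2,5}  [accepting]
'e' @ 9: {3,4}
'a' @ 10: {1,2,5}  [accepting]
final: {1,2,5}; accept 1 in set

Answer: ACCEPT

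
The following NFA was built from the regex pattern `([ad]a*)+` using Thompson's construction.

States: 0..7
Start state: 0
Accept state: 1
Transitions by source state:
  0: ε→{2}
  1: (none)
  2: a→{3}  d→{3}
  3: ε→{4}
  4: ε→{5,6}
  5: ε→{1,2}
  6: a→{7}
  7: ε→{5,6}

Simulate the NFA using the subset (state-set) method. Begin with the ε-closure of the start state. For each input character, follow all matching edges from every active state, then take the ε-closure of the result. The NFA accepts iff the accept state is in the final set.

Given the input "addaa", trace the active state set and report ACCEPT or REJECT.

start: ε-closure({0}) = {0,2}
'a' @ 1: {1,2,3,4,5,6}  (accept∈set)
'd' @ 2: {1,2,3,4,5,6}  (accept∈set)
'd' @ 3: {1,2,3,4,5,6}  (accept∈set)
'a' @ 4: {1,2,3,4,5,6,7}  (accept∈set)
'a' @ 5: {1,2,3,4,5,6,7}  (accept∈set)
after full input: {1,2,3,4,5,6,7}  (accept=1 in)

Answer: ACCEPT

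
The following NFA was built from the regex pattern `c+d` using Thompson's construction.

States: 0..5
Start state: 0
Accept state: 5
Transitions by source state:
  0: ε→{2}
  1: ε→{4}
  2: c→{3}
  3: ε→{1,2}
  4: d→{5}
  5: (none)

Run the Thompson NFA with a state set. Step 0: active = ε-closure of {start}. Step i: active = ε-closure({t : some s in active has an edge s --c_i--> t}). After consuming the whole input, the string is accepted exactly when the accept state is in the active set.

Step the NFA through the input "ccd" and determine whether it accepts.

initial (ε-close {0}): {0,2}
'c' @ 1: {1,2,3,4}
'c' @ 2: {1,2,3,4}
'd' @ 3: {5}  ✓accept
end set {5} — state 5 in

Answer: ACCEPT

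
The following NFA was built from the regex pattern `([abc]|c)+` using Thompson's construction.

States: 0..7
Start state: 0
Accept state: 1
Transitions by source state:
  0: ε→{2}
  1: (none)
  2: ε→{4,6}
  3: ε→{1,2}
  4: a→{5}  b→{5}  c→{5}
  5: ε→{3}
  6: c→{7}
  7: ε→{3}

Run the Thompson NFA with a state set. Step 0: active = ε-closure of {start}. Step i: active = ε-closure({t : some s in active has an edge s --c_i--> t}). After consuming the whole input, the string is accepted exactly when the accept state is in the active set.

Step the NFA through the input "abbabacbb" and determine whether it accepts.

S₀ = ε-closure({0}) = {0,2,4,6}
'a' @ 1: {1,2,3,4,5,6}  (accept∈set)
'b' @ 2: {1,2,3,4,5,6}  (accept∈set)
'b' @ 3: {1,2,3,4,5,6}  (accept∈set)
'a' @ 4: {1,2,3,4,5,6}  (accept∈set)
'b' @ 5: {1,2,3,4,5,6}  (accept∈set)
'a' @ 6: {1,2,3,4,5,6}  (accept∈set)
'c' @ 7: {1,2,3,4,5,6,7}  (accept∈set)
'b' @ 8: {1,2,3,4,5,6}  (accept∈set)
'b' @ 9: {1,2,3,4,5,6}  (accept∈set)
end set {1,2,3,4,5,6} — state 1 in

Answer: ACCEPT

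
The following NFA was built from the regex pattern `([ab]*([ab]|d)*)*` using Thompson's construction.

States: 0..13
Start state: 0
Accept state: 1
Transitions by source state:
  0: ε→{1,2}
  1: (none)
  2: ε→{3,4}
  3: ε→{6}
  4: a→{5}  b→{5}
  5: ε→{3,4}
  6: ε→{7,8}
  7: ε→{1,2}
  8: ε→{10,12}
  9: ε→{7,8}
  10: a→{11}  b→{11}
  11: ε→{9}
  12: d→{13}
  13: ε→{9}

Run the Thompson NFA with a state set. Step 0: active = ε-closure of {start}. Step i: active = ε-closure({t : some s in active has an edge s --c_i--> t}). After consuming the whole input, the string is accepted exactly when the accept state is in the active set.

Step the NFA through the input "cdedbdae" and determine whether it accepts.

start: ε-closure({0}) = {0,1,2,3,4,6,7,8,10,12}
'c' @ 1: {}  — state set empty
rest 'dedbdae' ignored (set empty)
final: {}; accept 1 not in set

Answer: REJECT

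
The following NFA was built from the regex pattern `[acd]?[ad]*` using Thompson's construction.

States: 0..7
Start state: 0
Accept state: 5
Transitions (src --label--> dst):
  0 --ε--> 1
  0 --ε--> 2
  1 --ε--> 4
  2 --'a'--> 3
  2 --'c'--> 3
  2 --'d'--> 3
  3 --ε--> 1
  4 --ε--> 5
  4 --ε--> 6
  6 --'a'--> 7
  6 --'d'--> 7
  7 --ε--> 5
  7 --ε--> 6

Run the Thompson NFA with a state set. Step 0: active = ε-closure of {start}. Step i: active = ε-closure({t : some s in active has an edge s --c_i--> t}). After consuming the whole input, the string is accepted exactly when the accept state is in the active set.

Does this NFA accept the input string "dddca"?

initial (ε-close {0}): {0,1,2,4,5,6}
'd' @ 1: {1,3,4,5,6,7}  (accept∈set)
'd' @ 2: {5,6,7}  (accept∈set)
'd' @ 3: {5,6,7}  (accept∈set)
'c' @ 4: {}  — dead — no transitions
rest 'a' ignored (set empty)
final: {}; accept 5 not in set

Answer: REJECT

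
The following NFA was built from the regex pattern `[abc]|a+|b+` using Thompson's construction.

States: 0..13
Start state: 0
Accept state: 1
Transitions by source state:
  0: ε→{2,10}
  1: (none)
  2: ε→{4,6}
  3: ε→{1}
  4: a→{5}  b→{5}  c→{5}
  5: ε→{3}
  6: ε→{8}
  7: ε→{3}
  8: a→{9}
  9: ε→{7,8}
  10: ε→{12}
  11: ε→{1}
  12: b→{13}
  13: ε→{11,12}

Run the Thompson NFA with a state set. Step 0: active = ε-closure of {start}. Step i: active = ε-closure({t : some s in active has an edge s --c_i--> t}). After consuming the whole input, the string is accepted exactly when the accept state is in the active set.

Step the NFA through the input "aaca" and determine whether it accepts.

Answer: REJECT

Trace:
S₀ = ε-closure({0}) = {0,2,4,6,8,10,12}
'a' @ 1: {1,3,5,7,8,9}  ✓accept
'a' @ 2: {1,3,7,8,9}  ✓accept
'c' @ 3: {}  — dead — no transitions
rest 'a' ignored (set empty)
final: {}; accept 1 not in set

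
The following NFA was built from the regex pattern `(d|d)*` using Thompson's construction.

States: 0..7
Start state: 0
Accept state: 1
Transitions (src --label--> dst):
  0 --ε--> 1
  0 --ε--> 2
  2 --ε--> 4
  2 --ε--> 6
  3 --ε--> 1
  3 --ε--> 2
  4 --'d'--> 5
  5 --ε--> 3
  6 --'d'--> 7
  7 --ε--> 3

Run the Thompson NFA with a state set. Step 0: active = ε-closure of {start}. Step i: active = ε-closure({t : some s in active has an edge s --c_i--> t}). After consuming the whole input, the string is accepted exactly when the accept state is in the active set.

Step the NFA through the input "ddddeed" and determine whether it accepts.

initial (ε-close {0}): {0,1,2,4,6}
'd' @ 1: {1,2,3,4,5,6,7}  (accept∈set)
'd' @ 2: {1,2,3,4,5,6,7}  (accept∈set)
'd' @ 3: {1,2,3,4,5,6,7}  (accept∈set)
'd' @ 4: {1,2,3,4,5,6,7}  (accept∈set)
'e' @ 5: {}  — state set empty
rest 'ed' ignored (set empty)
after full input: {}  (accept=1 not in)

Answer: REJECT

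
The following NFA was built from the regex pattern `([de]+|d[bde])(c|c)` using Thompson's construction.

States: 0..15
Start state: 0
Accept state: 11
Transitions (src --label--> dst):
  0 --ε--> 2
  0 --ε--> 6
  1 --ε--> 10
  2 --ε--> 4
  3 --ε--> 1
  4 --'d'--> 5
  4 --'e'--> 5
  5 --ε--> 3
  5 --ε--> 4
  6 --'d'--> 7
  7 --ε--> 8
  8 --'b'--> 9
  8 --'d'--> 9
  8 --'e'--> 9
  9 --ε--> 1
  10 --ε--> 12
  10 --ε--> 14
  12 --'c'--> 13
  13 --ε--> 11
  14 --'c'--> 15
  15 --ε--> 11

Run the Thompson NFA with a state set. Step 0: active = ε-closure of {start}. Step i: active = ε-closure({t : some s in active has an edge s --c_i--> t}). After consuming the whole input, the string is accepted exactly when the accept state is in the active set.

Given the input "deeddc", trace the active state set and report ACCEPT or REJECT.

Answer: ACCEPT

Steps:
S₀ = ε-closure({0}) = {0,2,4,6}
'd' @ 1: {1,3,4,5,7,8,10,12,14}
'e' @ 2: {1,3,4,5,9,10,12,14}
'e' @ 3: {1,3,4,5,10,12,14}
'd' @ 4: {1,3,4,5,10,12,14}
'd' @ 5: {1,3,4,5,10,12,14}
'c' @ 6: {11,13,15}  (accept∈set)
end set {11,13,15} — state 11 in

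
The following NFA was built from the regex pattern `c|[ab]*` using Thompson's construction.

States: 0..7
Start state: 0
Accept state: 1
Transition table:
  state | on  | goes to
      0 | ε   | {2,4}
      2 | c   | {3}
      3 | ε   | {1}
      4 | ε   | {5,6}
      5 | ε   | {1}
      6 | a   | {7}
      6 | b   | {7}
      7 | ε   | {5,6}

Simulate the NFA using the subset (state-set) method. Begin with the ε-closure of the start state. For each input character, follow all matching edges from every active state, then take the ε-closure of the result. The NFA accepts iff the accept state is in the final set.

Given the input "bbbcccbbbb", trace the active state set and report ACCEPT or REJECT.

initial (ε-close {0}): {0,1,2,4,5,6}
'b' @ 1: {1,5,6,7}  [accepting]
'b' @ 2: {1,5,6,7}  [accepting]
'b' @ 3: {1,5,6,7}  [accepting]
'c' @ 4: {}  — dead — no transitions
rest 'ccbbbb' ignored (set empty)
after full input: {}  (accept=1 not in)

Answer: REJECT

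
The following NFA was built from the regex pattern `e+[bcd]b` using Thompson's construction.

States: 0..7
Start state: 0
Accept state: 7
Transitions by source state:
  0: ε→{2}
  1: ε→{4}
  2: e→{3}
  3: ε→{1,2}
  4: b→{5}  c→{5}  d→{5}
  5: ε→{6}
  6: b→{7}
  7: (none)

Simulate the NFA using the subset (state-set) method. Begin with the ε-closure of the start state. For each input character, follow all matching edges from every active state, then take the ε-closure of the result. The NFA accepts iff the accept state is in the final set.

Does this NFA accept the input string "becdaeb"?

S₀ = ε-closure({0}) = {0,2}
'b' @ 1: {}  — dead — no transitions
rest 'ecdaeb' ignored (set empty)
final: {}; accept 7 not in set

Answer: REJECT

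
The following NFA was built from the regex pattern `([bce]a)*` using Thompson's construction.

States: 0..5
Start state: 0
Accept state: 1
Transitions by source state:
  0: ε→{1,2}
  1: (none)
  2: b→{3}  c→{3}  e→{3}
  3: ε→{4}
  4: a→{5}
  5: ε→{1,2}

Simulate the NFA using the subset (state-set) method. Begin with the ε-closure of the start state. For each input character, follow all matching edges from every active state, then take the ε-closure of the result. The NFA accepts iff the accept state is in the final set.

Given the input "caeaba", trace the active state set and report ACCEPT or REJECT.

Answer: ACCEPT

Derivation:
initial (ε-close {0}): {0,1,2}
'c' @ 1: {3,4}
'a' @ 2: {1,2,5}  [accepting]
'e' @ 3: {3,4}
'a' @ 4: {1,2,5}  [accepting]
'b' @ 5: {3,4}
'a' @ 6: {1,2,5}  [accepting]
end set {1,2,5} — state 1 in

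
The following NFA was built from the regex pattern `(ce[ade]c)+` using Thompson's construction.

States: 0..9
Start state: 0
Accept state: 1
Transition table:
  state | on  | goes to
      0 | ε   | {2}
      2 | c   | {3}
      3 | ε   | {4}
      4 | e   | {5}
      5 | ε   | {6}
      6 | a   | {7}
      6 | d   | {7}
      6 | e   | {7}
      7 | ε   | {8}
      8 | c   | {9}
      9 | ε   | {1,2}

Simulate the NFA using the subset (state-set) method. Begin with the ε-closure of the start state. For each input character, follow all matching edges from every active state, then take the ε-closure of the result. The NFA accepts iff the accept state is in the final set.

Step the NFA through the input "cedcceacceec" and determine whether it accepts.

Answer: ACCEPT

Trace:
S₀ = ε-closure({0}) = {0,2}
'c' @ 1: {3,4}
'e' @ 2: {5,6}
'd' @ 3: {7,8}
'c' @ 4: {1,2,9}  ✓accept
'c' @ 5: {3,4}
'e' @ 6: {5,6}
'a' @ 7: {7,8}
'c' @ 8: {1,2,9}  ✓accept
'c' @ 9: {3,4}
'e' @ 10: {5,6}
'e' @ 11: {7,8}
'c' @ 12: {1,2,9}  ✓accept
after full input: {1,2,9}  (accept=1 in)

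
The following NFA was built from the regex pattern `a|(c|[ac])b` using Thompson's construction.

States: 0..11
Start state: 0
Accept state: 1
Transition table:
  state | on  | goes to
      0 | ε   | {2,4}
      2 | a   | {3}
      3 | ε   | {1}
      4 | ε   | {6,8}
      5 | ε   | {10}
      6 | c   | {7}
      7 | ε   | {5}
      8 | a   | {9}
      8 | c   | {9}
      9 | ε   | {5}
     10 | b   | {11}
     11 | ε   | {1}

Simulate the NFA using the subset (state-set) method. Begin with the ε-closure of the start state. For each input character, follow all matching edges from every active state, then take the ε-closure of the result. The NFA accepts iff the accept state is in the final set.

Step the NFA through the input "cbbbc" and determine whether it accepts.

initial (ε-close {0}): {0,2,4,6,8}
'c' @ 1: {5,7,9,10}
'b' @ 2: {1,11}  [accepting]
'b' @ 3: {}  — no active states
rest 'bc' ignored (set empty)
after full input: {}  (accept=1 not in)

Answer: REJECT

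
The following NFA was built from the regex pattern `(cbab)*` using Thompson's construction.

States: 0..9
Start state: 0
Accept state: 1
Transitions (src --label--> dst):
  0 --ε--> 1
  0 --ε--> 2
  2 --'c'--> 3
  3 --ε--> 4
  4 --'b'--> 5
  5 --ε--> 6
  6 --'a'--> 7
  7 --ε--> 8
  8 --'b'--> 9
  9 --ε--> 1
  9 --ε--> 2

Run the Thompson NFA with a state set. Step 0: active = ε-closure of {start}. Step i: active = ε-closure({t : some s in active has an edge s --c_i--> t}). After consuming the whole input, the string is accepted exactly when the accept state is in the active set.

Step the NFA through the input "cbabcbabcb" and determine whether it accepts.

Answer: REJECT

Trace:
initial (ε-close {0}): {0,1,2}
'c' @ 1: {3,4}
'b' @ 2: {5,6}
'a' @ 3: {7,8}
'b' @ 4: {1,2,9}  (accept∈set)
'c' @ 5: {3,4}
'b' @ 6: {5,6}
'a' @ 7: {7,8}
'b' @ 8: {1,2,9}  (accept∈set)
'c' @ 9: {3,4}
'b' @ 10: {5,6}
after full input: {5,6}  (accept=1 not in)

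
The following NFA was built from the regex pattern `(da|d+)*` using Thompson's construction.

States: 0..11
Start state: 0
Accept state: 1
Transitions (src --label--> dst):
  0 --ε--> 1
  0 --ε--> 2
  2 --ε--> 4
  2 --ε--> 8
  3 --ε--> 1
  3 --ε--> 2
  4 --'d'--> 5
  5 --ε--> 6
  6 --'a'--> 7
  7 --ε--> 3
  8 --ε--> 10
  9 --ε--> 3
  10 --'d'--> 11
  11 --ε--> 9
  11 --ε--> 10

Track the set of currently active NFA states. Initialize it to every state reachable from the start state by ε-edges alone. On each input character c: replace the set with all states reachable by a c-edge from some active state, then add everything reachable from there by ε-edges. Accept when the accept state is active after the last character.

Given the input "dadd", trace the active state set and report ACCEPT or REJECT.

start: ε-closure({0}) = {0,1,2,4,8,10}
'd' @ 1: {1,2,3,4,5,6,8,9,10,11}  ✓accept
'a' @ 2: {1,2,3,4,7,8,10}  ✓accept
'd' @ 3: {1,2,3,4,5,6,8,9,10,11}  ✓accept
'd' @ 4: {1,2,3,4,5,6,8,9,10,11}  ✓accept
after full input: {1,2,3,4,5,6,8,9,10,11}  (accept=1 in)

Answer: ACCEPT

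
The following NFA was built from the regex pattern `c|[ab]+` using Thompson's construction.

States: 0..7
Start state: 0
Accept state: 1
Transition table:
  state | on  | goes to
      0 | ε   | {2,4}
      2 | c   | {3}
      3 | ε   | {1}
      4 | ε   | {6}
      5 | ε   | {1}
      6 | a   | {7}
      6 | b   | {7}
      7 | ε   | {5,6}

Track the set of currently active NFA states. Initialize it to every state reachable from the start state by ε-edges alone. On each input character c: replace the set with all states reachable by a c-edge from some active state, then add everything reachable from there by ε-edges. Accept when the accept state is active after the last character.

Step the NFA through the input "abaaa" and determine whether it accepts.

initial (ε-close {0}): {0,2,4,6}
'a' @ 1: {1,5,6,7}  (accept∈set)
'b' @ 2: {1,5,6,7}  (accept∈set)
'a' @ 3: {1,5,6,7}  (accept∈set)
'a' @ 4: {1,5,6,7}  (accept∈set)
'a' @ 5: {1,5,6,7}  (accept∈set)
final: {1,5,6,7}; accept 1 in set

Answer: ACCEPT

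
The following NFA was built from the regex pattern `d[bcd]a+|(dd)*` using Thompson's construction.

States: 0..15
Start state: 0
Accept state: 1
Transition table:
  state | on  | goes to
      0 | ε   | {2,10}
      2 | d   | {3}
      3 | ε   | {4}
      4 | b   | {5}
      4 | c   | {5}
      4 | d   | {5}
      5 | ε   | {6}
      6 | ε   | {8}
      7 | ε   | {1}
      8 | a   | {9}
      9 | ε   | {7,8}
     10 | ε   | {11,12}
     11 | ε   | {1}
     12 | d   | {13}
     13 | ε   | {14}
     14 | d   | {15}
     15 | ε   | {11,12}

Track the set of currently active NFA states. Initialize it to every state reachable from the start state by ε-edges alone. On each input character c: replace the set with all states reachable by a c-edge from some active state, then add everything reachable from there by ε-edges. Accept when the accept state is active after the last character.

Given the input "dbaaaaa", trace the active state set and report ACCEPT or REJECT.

Answer: ACCEPT

Steps:
initial (ε-close {0}): {0,1,2,10,11,12}
'd' @ 1: {3,4,13,14}
'b' @ 2: {5,6,8}
'a' @ 3: {1,7,8,9}  ✓accept
'a' @ 4: {1,7,8,9}  ✓accept
'a' @ 5: {1,7,8,9}  ✓accept
'a' @ 6: {1,7,8,9}  ✓accept
'a' @ 7: {1,7,8,9}  ✓accept
after full input: {1,7,8,9}  (accept=1 in)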